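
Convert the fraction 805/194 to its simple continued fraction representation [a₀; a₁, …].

[4; 6, 1, 2, 4, 2]

Run the Euclidean algorithm, recording each quotient:
⌊805/194⌋ = 4, remainder 29
⌊194/29⌋ = 6, remainder 20
⌊29/20⌋ = 1, remainder 9
⌊20/9⌋ = 2, remainder 2
⌊9/2⌋ = 4, remainder 1
⌊2/1⌋ = 2, remainder 0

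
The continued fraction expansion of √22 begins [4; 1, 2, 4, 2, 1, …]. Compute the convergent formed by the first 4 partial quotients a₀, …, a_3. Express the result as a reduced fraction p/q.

61/13

Start with 4.
2 + 1/(4/1) = 2 + 1/4 = 9/4
1 + 1/(9/4) = 1 + 4/9 = 13/9
4 + 1/(13/9) = 4 + 9/13 = 61/13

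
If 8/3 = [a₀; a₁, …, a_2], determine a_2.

8 ÷ 3 → quotient 2, remainder 2
3 ÷ 2 → quotient 1, remainder 1
2 ÷ 1 → quotient 2, remainder 0

2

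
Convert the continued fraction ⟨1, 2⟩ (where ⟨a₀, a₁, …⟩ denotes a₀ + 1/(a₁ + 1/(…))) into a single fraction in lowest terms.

3/2

Start with 2.
1 + 1/(2/1) = 1 + 1/2 = 3/2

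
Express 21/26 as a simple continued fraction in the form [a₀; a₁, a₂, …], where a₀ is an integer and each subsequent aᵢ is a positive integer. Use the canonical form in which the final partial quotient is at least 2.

⌊21/26⌋ = 0, remainder 21
⌊26/21⌋ = 1, remainder 5
⌊21/5⌋ = 4, remainder 1
⌊5/1⌋ = 5, remainder 0

[0; 1, 4, 5]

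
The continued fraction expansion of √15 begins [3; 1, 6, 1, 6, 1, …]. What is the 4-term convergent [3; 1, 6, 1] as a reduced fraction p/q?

31/8

Starting at the tail and folding back:
Start with 1.
6 + 1/(1/1) = 6 + 1/1 = 7/1
1 + 1/(7/1) = 1 + 1/7 = 8/7
3 + 1/(8/7) = 3 + 7/8 = 31/8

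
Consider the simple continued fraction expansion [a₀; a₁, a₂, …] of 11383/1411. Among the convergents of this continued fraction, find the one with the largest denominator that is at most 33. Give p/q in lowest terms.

121/15

List convergents until the denominator exceeds the bound:
a_0 = 8: 8/1  (≤ bound)
a_1 = 14: 113/14  (≤ bound)
a_2 = 1: 121/15  (≤ bound)
a_3 = 5: 718/89  (> 33, stop)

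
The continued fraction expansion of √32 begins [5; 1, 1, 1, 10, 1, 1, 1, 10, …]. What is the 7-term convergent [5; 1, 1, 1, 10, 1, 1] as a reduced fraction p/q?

379/67

Collapse the nested fraction from the inside out:
Start with 1.
1 + 1/(1/1) = 1 + 1/1 = 2/1
10 + 1/(2/1) = 10 + 1/2 = 21/2
1 + 1/(21/2) = 1 + 2/21 = 23/21
1 + 1/(23/21) = 1 + 21/23 = 44/23
1 + 1/(44/23) = 1 + 23/44 = 67/44
5 + 1/(67/44) = 5 + 44/67 = 379/67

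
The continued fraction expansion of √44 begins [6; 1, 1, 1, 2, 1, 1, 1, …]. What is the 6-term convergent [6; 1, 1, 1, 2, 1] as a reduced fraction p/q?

73/11

Start with 1.
2 + 1/(1/1) = 2 + 1/1 = 3/1
1 + 1/(3/1) = 1 + 1/3 = 4/3
1 + 1/(4/3) = 1 + 3/4 = 7/4
1 + 1/(7/4) = 1 + 4/7 = 11/7
6 + 1/(11/7) = 6 + 7/11 = 73/11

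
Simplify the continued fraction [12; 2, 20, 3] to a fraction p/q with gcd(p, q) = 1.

1561/125

Collapse the nested fraction from the inside out:
Start with 3.
20 + 1/(3/1) = 20 + 1/3 = 61/3
2 + 1/(61/3) = 2 + 3/61 = 125/61
12 + 1/(125/61) = 12 + 61/125 = 1561/125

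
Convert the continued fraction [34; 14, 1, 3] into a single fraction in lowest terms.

2010/59

Start with 3.
1 + 1/(3/1) = 1 + 1/3 = 4/3
14 + 1/(4/3) = 14 + 3/4 = 59/4
34 + 1/(59/4) = 34 + 4/59 = 2010/59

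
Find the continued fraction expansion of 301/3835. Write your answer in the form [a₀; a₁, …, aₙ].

[0; 12, 1, 2, 1, 6, 11]

301 = 0·3835 + 301, so a_0 = 0
3835 = 12·301 + 223, so a_1 = 12
301 = 1·223 + 78, so a_2 = 1
223 = 2·78 + 67, so a_3 = 2
78 = 1·67 + 11, so a_4 = 1
67 = 6·11 + 1, so a_5 = 6
11 = 11·1 + 0, so a_6 = 11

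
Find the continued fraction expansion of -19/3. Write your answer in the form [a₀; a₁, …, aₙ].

-19 = -7·3 + 2, so a_0 = -7
3 = 1·2 + 1, so a_1 = 1
2 = 2·1 + 0, so a_2 = 2

[-7; 1, 2]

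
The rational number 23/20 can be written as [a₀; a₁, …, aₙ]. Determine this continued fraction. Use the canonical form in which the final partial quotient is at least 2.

[1; 6, 1, 2]

23 ÷ 20 → quotient 1, remainder 3
20 ÷ 3 → quotient 6, remainder 2
3 ÷ 2 → quotient 1, remainder 1
2 ÷ 1 → quotient 2, remainder 0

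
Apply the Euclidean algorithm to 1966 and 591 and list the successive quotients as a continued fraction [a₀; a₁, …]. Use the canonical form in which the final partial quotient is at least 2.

[3; 3, 16, 12]

⌊1966/591⌋ = 3, remainder 193
⌊591/193⌋ = 3, remainder 12
⌊193/12⌋ = 16, remainder 1
⌊12/1⌋ = 12, remainder 0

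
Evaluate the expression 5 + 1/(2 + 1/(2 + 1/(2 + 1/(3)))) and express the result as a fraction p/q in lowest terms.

Start with 3.
2 + 1/(3/1) = 2 + 1/3 = 7/3
2 + 1/(7/3) = 2 + 3/7 = 17/7
2 + 1/(17/7) = 2 + 7/17 = 41/17
5 + 1/(41/17) = 5 + 17/41 = 222/41

222/41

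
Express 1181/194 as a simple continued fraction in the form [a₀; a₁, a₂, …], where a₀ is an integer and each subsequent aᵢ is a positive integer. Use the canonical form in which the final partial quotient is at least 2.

1181 = 6·194 + 17, so a_0 = 6
194 = 11·17 + 7, so a_1 = 11
17 = 2·7 + 3, so a_2 = 2
7 = 2·3 + 1, so a_3 = 2
3 = 3·1 + 0, so a_4 = 3

[6; 11, 2, 2, 3]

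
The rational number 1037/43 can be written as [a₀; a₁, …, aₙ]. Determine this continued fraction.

Run the Euclidean algorithm, recording each quotient:
⌊1037/43⌋ = 24, remainder 5
⌊43/5⌋ = 8, remainder 3
⌊5/3⌋ = 1, remainder 2
⌊3/2⌋ = 1, remainder 1
⌊2/1⌋ = 2, remainder 0

[24; 8, 1, 1, 2]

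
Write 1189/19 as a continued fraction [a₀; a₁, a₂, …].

1189 ÷ 19 → quotient 62, remainder 11
19 ÷ 11 → quotient 1, remainder 8
11 ÷ 8 → quotient 1, remainder 3
8 ÷ 3 → quotient 2, remainder 2
3 ÷ 2 → quotient 1, remainder 1
2 ÷ 1 → quotient 2, remainder 0

[62; 1, 1, 2, 1, 2]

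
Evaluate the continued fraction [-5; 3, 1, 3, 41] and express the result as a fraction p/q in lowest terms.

-2930/619

a_0 = -5: -5/1
a_1 = 3: -14/3
a_2 = 1: -19/4
a_3 = 3: -71/15
a_4 = 41: -2930/619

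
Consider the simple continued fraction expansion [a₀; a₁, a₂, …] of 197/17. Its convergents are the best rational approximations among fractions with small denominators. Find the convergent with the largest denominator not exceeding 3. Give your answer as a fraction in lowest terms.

a_0 = 11: 11/1  (≤ bound)
a_1 = 1: 12/1  (≤ bound)
a_2 = 1: 23/2  (≤ bound)
a_3 = 2: 58/5  (> 3, stop)

23/2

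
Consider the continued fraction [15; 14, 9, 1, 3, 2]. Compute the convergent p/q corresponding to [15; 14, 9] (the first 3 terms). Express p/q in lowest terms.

a_0 = 15: 15/1
a_1 = 14: 211/14
a_2 = 9: 1914/127

1914/127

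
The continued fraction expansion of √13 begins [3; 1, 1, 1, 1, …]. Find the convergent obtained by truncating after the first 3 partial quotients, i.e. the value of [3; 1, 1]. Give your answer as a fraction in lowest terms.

7/2

a_0 = 3: 3/1
a_1 = 1: 4/1
a_2 = 1: 7/2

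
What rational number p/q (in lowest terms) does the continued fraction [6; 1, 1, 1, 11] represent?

Start with 11.
1 + 1/(11/1) = 1 + 1/11 = 12/11
1 + 1/(12/11) = 1 + 11/12 = 23/12
1 + 1/(23/12) = 1 + 12/23 = 35/23
6 + 1/(35/23) = 6 + 23/35 = 233/35

233/35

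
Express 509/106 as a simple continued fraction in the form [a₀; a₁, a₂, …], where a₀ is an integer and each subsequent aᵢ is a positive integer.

[4; 1, 4, 21]

⌊509/106⌋ = 4, remainder 85
⌊106/85⌋ = 1, remainder 21
⌊85/21⌋ = 4, remainder 1
⌊21/1⌋ = 21, remainder 0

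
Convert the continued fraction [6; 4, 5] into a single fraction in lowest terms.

131/21

Work from the innermost term outward:
Start with 5.
4 + 1/(5/1) = 4 + 1/5 = 21/5
6 + 1/(21/5) = 6 + 5/21 = 131/21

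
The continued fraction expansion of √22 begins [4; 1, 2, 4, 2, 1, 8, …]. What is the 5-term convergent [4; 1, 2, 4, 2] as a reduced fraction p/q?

Start with 2.
4 + 1/(2/1) = 4 + 1/2 = 9/2
2 + 1/(9/2) = 2 + 2/9 = 20/9
1 + 1/(20/9) = 1 + 9/20 = 29/20
4 + 1/(29/20) = 4 + 20/29 = 136/29

136/29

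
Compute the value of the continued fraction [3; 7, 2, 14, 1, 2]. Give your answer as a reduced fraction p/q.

2134/681

Work from the innermost term outward:
Start with 2.
1 + 1/(2/1) = 1 + 1/2 = 3/2
14 + 1/(3/2) = 14 + 2/3 = 44/3
2 + 1/(44/3) = 2 + 3/44 = 91/44
7 + 1/(91/44) = 7 + 44/91 = 681/91
3 + 1/(681/91) = 3 + 91/681 = 2134/681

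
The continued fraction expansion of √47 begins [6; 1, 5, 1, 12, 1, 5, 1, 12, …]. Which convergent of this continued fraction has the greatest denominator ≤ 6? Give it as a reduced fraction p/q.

a_0 = 6: 6/1  (≤ bound)
a_1 = 1: 7/1  (≤ bound)
a_2 = 5: 41/6  (≤ bound)
a_3 = 1: 48/7  (> 6, stop)

41/6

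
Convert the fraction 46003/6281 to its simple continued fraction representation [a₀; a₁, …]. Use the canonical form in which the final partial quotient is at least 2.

[7; 3, 11, 1, 3, 3, 13]

Repeatedly divide and take the remainder:
46003 ÷ 6281 → quotient 7, remainder 2036
6281 ÷ 2036 → quotient 3, remainder 173
2036 ÷ 173 → quotient 11, remainder 133
173 ÷ 133 → quotient 1, remainder 40
133 ÷ 40 → quotient 3, remainder 13
40 ÷ 13 → quotient 3, remainder 1
13 ÷ 1 → quotient 13, remainder 0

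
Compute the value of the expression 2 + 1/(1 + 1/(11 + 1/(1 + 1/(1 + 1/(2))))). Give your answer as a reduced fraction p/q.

Collapse the nested fraction from the inside out:
Start with 2.
1 + 1/(2/1) = 1 + 1/2 = 3/2
1 + 1/(3/2) = 1 + 2/3 = 5/3
11 + 1/(5/3) = 11 + 3/5 = 58/5
1 + 1/(58/5) = 1 + 5/58 = 63/58
2 + 1/(63/58) = 2 + 58/63 = 184/63

184/63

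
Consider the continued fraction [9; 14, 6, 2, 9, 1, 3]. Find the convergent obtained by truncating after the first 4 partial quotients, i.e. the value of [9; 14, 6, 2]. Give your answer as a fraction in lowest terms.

Start with 2.
6 + 1/(2/1) = 6 + 1/2 = 13/2
14 + 1/(13/2) = 14 + 2/13 = 184/13
9 + 1/(184/13) = 9 + 13/184 = 1669/184

1669/184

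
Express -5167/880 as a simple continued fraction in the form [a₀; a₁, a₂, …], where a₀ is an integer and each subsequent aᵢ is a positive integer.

[-6; 7, 1, 3, 1, 2, 2, 3]

-5167 = -6·880 + 113, so a_0 = -6
880 = 7·113 + 89, so a_1 = 7
113 = 1·89 + 24, so a_2 = 1
89 = 3·24 + 17, so a_3 = 3
24 = 1·17 + 7, so a_4 = 1
17 = 2·7 + 3, so a_5 = 2
7 = 2·3 + 1, so a_6 = 2
3 = 3·1 + 0, so a_7 = 3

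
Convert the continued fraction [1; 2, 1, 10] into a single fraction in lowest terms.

43/32

a_0 = 1: 1/1
a_1 = 2: 3/2
a_2 = 1: 4/3
a_3 = 10: 43/32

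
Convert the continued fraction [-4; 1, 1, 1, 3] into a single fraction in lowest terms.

Compute successive convergents:
a_0 = -4: -4/1
a_1 = 1: -3/1
a_2 = 1: -7/2
a_3 = 1: -10/3
a_4 = 3: -37/11

-37/11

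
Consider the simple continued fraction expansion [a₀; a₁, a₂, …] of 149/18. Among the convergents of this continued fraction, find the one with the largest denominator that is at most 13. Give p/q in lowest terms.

a_0 = 8: 8/1  (≤ bound)
a_1 = 3: 25/3  (≤ bound)
a_2 = 1: 33/4  (≤ bound)
a_3 = 1: 58/7  (≤ bound)
a_4 = 2: 149/18  (> 13, stop)

58/7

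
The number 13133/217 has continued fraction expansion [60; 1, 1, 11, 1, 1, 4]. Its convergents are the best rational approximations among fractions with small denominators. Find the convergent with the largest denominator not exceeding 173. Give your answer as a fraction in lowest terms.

a_0 = 60: 60/1  (≤ bound)
a_1 = 1: 61/1  (≤ bound)
a_2 = 1: 121/2  (≤ bound)
a_3 = 11: 1392/23  (≤ bound)
a_4 = 1: 1513/25  (≤ bound)
a_5 = 1: 2905/48  (≤ bound)
a_6 = 4: 13133/217  (> 173, stop)

2905/48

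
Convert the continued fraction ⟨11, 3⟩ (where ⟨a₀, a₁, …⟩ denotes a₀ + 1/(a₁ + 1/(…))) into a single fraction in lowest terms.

a_0 = 11: 11/1
a_1 = 3: 34/3

34/3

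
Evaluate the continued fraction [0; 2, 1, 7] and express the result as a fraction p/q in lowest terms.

8/23

Starting at the tail and folding back:
Start with 7.
1 + 1/(7/1) = 1 + 1/7 = 8/7
2 + 1/(8/7) = 2 + 7/8 = 23/8
0 + 1/(23/8) = 0 + 8/23 = 8/23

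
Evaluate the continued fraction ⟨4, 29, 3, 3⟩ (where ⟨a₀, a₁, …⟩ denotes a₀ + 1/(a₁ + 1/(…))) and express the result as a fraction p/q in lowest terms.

a_0 = 4: 4/1
a_1 = 29: 117/29
a_2 = 3: 355/88
a_3 = 3: 1182/293

1182/293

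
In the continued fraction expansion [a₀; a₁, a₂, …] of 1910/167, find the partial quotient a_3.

2

Repeatedly divide and take the remainder:
1910 ÷ 167 → quotient 11, remainder 73
167 ÷ 73 → quotient 2, remainder 21
73 ÷ 21 → quotient 3, remainder 10
21 ÷ 10 → quotient 2, remainder 1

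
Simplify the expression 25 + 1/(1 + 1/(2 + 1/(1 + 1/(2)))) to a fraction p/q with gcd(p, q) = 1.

a_0 = 25: 25/1
a_1 = 1: 26/1
a_2 = 2: 77/3
a_3 = 1: 103/4
a_4 = 2: 283/11

283/11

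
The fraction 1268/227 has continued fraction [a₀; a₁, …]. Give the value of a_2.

1

⌊1268/227⌋ = 5, remainder 133
⌊227/133⌋ = 1, remainder 94
⌊133/94⌋ = 1, remainder 39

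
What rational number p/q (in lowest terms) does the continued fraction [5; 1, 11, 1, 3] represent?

302/51

Work from the innermost term outward:
Start with 3.
1 + 1/(3/1) = 1 + 1/3 = 4/3
11 + 1/(4/3) = 11 + 3/4 = 47/4
1 + 1/(47/4) = 1 + 4/47 = 51/47
5 + 1/(51/47) = 5 + 47/51 = 302/51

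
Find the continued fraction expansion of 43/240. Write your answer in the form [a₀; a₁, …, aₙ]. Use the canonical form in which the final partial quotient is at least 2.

[0; 5, 1, 1, 2, 1, 1, 3]

⌊43/240⌋ = 0, remainder 43
⌊240/43⌋ = 5, remainder 25
⌊43/25⌋ = 1, remainder 18
⌊25/18⌋ = 1, remainder 7
⌊18/7⌋ = 2, remainder 4
⌊7/4⌋ = 1, remainder 3
⌊4/3⌋ = 1, remainder 1
⌊3/1⌋ = 3, remainder 0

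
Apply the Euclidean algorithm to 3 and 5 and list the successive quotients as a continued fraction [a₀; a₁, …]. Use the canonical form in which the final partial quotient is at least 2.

3 = 0·5 + 3, so a_0 = 0
5 = 1·3 + 2, so a_1 = 1
3 = 1·2 + 1, so a_2 = 1
2 = 2·1 + 0, so a_3 = 2

[0; 1, 1, 2]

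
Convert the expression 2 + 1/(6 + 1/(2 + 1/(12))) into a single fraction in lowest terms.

Starting at the tail and folding back:
Start with 12.
2 + 1/(12/1) = 2 + 1/12 = 25/12
6 + 1/(25/12) = 6 + 12/25 = 162/25
2 + 1/(162/25) = 2 + 25/162 = 349/162

349/162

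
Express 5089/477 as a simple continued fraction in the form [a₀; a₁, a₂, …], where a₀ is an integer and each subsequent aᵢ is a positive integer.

5089 = 10·477 + 319, so a_0 = 10
477 = 1·319 + 158, so a_1 = 1
319 = 2·158 + 3, so a_2 = 2
158 = 52·3 + 2, so a_3 = 52
3 = 1·2 + 1, so a_4 = 1
2 = 2·1 + 0, so a_5 = 2

[10; 1, 2, 52, 1, 2]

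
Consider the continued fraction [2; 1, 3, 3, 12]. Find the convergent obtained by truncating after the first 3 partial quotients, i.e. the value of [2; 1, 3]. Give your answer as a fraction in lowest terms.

Build up convergents one term at a time:
a_0 = 2: 2/1
a_1 = 1: 3/1
a_2 = 3: 11/4

11/4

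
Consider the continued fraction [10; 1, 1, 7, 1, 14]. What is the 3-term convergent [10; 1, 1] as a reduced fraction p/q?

a_0 = 10: 10/1
a_1 = 1: 11/1
a_2 = 1: 21/2

21/2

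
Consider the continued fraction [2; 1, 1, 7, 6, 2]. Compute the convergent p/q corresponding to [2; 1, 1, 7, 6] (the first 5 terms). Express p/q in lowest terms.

233/92

Start with 6.
7 + 1/(6/1) = 7 + 1/6 = 43/6
1 + 1/(43/6) = 1 + 6/43 = 49/43
1 + 1/(49/43) = 1 + 43/49 = 92/49
2 + 1/(92/49) = 2 + 49/92 = 233/92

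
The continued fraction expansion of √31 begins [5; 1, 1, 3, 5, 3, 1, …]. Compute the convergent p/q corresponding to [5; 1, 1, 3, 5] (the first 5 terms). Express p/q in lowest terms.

206/37

a_0 = 5: 5/1
a_1 = 1: 6/1
a_2 = 1: 11/2
a_3 = 3: 39/7
a_4 = 5: 206/37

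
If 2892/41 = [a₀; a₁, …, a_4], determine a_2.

1

2892 ÷ 41 → quotient 70, remainder 22
41 ÷ 22 → quotient 1, remainder 19
22 ÷ 19 → quotient 1, remainder 3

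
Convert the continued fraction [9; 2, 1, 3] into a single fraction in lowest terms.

Starting at the tail and folding back:
Start with 3.
1 + 1/(3/1) = 1 + 1/3 = 4/3
2 + 1/(4/3) = 2 + 3/4 = 11/4
9 + 1/(11/4) = 9 + 4/11 = 103/11

103/11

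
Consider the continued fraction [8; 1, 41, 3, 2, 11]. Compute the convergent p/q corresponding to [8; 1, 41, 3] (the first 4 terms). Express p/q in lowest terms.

1140/127

Start with 3.
41 + 1/(3/1) = 41 + 1/3 = 124/3
1 + 1/(124/3) = 1 + 3/124 = 127/124
8 + 1/(127/124) = 8 + 124/127 = 1140/127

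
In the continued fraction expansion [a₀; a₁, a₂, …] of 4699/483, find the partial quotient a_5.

5

Apply division with remainder until the remainder is 0:
⌊4699/483⌋ = 9, remainder 352
⌊483/352⌋ = 1, remainder 131
⌊352/131⌋ = 2, remainder 90
⌊131/90⌋ = 1, remainder 41
⌊90/41⌋ = 2, remainder 8
⌊41/8⌋ = 5, remainder 1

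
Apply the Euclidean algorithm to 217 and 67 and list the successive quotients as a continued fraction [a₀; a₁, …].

[3; 4, 5, 3]

217 = 3·67 + 16, so a_0 = 3
67 = 4·16 + 3, so a_1 = 4
16 = 5·3 + 1, so a_2 = 5
3 = 3·1 + 0, so a_3 = 3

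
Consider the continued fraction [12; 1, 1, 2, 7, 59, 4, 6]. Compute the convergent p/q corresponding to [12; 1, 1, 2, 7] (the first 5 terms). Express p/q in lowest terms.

Work from the innermost term outward:
Start with 7.
2 + 1/(7/1) = 2 + 1/7 = 15/7
1 + 1/(15/7) = 1 + 7/15 = 22/15
1 + 1/(22/15) = 1 + 15/22 = 37/22
12 + 1/(37/22) = 12 + 22/37 = 466/37

466/37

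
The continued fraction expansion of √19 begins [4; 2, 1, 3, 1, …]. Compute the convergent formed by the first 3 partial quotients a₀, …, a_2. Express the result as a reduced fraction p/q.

Start with 1.
2 + 1/(1/1) = 2 + 1/1 = 3/1
4 + 1/(3/1) = 4 + 1/3 = 13/3

13/3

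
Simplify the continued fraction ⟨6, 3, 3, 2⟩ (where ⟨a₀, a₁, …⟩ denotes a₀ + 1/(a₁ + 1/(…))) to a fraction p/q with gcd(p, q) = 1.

Collapse the nested fraction from the inside out:
Start with 2.
3 + 1/(2/1) = 3 + 1/2 = 7/2
3 + 1/(7/2) = 3 + 2/7 = 23/7
6 + 1/(23/7) = 6 + 7/23 = 145/23

145/23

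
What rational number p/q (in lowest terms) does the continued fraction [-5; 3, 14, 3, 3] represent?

Build up convergents one term at a time:
a_0 = -5: -5/1
a_1 = 3: -14/3
a_2 = 14: -201/43
a_3 = 3: -617/132
a_4 = 3: -2052/439

-2052/439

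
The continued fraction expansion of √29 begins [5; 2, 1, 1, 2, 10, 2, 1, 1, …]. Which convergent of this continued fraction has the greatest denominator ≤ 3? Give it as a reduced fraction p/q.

List convergents until the denominator exceeds the bound:
a_0 = 5: 5/1  (≤ bound)
a_1 = 2: 11/2  (≤ bound)
a_2 = 1: 16/3  (≤ bound)
a_3 = 1: 27/5  (> 3, stop)

16/3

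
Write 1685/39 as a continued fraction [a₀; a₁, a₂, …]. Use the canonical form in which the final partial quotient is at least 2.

[43; 4, 1, 7]

Apply division with remainder until the remainder is 0:
⌊1685/39⌋ = 43, remainder 8
⌊39/8⌋ = 4, remainder 7
⌊8/7⌋ = 1, remainder 1
⌊7/1⌋ = 7, remainder 0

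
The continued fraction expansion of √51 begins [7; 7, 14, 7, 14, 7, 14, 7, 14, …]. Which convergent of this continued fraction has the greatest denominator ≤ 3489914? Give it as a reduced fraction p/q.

7068593/989801

a_0 = 7: 7/1  (≤ bound)
a_1 = 7: 50/7  (≤ bound)
a_2 = 14: 707/99  (≤ bound)
a_3 = 7: 4999/700  (≤ bound)
a_4 = 14: 70693/9899  (≤ bound)
a_5 = 7: 499850/69993  (≤ bound)
a_6 = 14: 7068593/989801  (≤ bound)
a_7 = 7: 49980001/6998600  (> 3489914, stop)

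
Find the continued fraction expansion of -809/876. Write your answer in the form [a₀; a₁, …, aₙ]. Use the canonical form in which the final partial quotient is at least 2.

Repeatedly divide and take the remainder:
-809 = -1·876 + 67, so a_0 = -1
876 = 13·67 + 5, so a_1 = 13
67 = 13·5 + 2, so a_2 = 13
5 = 2·2 + 1, so a_3 = 2
2 = 2·1 + 0, so a_4 = 2

[-1; 13, 13, 2, 2]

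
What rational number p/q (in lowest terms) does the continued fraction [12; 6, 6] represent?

450/37

Use the convergent recurrence hₖ = aₖ·hₖ₋₁ + hₖ₋₂ (and likewise for the denominators kₖ):
a_0 = 12: 12/1
a_1 = 6: 73/6
a_2 = 6: 450/37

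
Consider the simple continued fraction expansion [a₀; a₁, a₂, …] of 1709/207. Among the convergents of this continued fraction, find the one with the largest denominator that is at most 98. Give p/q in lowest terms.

677/82

a_0 = 8: 8/1  (≤ bound)
a_1 = 3: 25/3  (≤ bound)
a_2 = 1: 33/4  (≤ bound)
a_3 = 9: 322/39  (≤ bound)
a_4 = 1: 355/43  (≤ bound)
a_5 = 1: 677/82  (≤ bound)
a_6 = 2: 1709/207  (> 98, stop)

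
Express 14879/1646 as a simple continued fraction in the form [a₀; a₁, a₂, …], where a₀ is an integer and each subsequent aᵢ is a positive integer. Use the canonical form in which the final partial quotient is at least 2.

Run the Euclidean algorithm, recording each quotient:
14879 ÷ 1646 → quotient 9, remainder 65
1646 ÷ 65 → quotient 25, remainder 21
65 ÷ 21 → quotient 3, remainder 2
21 ÷ 2 → quotient 10, remainder 1
2 ÷ 1 → quotient 2, remainder 0

[9; 25, 3, 10, 2]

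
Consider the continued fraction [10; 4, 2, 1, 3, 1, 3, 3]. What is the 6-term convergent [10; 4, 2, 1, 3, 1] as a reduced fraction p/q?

624/61

a_0 = 10: 10/1
a_1 = 4: 41/4
a_2 = 2: 92/9
a_3 = 1: 133/13
a_4 = 3: 491/48
a_5 = 1: 624/61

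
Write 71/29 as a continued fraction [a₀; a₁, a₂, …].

⌊71/29⌋ = 2, remainder 13
⌊29/13⌋ = 2, remainder 3
⌊13/3⌋ = 4, remainder 1
⌊3/1⌋ = 3, remainder 0

[2; 2, 4, 3]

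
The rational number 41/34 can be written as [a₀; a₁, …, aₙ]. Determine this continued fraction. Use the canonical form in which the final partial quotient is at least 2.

41 ÷ 34 → quotient 1, remainder 7
34 ÷ 7 → quotient 4, remainder 6
7 ÷ 6 → quotient 1, remainder 1
6 ÷ 1 → quotient 6, remainder 0

[1; 4, 1, 6]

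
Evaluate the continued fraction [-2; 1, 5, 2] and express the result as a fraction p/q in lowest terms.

Use the convergent recurrence hₖ = aₖ·hₖ₋₁ + hₖ₋₂ (and likewise for the denominators kₖ):
a_0 = -2: -2/1
a_1 = 1: -1/1
a_2 = 5: -7/6
a_3 = 2: -15/13

-15/13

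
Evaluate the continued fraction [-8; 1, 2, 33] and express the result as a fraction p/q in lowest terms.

-733/100

Work from the innermost term outward:
Start with 33.
2 + 1/(33/1) = 2 + 1/33 = 67/33
1 + 1/(67/33) = 1 + 33/67 = 100/67
-8 + 1/(100/67) = -8 + 67/100 = -733/100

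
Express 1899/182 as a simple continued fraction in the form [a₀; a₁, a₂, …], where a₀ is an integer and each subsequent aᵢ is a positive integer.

[10; 2, 3, 3, 2, 3]

1899 = 10·182 + 79, so a_0 = 10
182 = 2·79 + 24, so a_1 = 2
79 = 3·24 + 7, so a_2 = 3
24 = 3·7 + 3, so a_3 = 3
7 = 2·3 + 1, so a_4 = 2
3 = 3·1 + 0, so a_5 = 3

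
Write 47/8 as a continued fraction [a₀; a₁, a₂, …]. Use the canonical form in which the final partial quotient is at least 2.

[5; 1, 7]

47 ÷ 8 → quotient 5, remainder 7
8 ÷ 7 → quotient 1, remainder 1
7 ÷ 1 → quotient 7, remainder 0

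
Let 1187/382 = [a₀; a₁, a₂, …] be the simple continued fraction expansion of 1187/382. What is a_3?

Repeatedly divide and take the remainder:
1187 ÷ 382 → quotient 3, remainder 41
382 ÷ 41 → quotient 9, remainder 13
41 ÷ 13 → quotient 3, remainder 2
13 ÷ 2 → quotient 6, remainder 1

6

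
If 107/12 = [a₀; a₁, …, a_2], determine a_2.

11

Repeatedly divide and take the remainder:
107 = 8·12 + 11, so a_0 = 8
12 = 1·11 + 1, so a_1 = 1
11 = 11·1 + 0, so a_2 = 11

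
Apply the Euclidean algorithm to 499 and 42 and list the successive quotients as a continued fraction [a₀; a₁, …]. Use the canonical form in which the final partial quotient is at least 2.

[11; 1, 7, 2, 2]

⌊499/42⌋ = 11, remainder 37
⌊42/37⌋ = 1, remainder 5
⌊37/5⌋ = 7, remainder 2
⌊5/2⌋ = 2, remainder 1
⌊2/1⌋ = 2, remainder 0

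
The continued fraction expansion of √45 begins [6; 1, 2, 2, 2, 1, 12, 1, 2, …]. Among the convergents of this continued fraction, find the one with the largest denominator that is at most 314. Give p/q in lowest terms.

2046/305

a_0 = 6: 6/1  (≤ bound)
a_1 = 1: 7/1  (≤ bound)
a_2 = 2: 20/3  (≤ bound)
a_3 = 2: 47/7  (≤ bound)
a_4 = 2: 114/17  (≤ bound)
a_5 = 1: 161/24  (≤ bound)
a_6 = 12: 2046/305  (≤ bound)
a_7 = 1: 2207/329  (> 314, stop)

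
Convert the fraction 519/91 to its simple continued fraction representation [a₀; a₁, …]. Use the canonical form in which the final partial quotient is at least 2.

Apply division with remainder until the remainder is 0:
⌊519/91⌋ = 5, remainder 64
⌊91/64⌋ = 1, remainder 27
⌊64/27⌋ = 2, remainder 10
⌊27/10⌋ = 2, remainder 7
⌊10/7⌋ = 1, remainder 3
⌊7/3⌋ = 2, remainder 1
⌊3/1⌋ = 3, remainder 0

[5; 1, 2, 2, 1, 2, 3]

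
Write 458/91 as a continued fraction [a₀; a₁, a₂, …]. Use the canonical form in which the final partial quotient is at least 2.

Repeatedly divide and take the remainder:
458 = 5·91 + 3, so a_0 = 5
91 = 30·3 + 1, so a_1 = 30
3 = 3·1 + 0, so a_2 = 3

[5; 30, 3]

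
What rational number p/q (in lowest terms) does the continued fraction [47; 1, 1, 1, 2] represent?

Use the convergent recurrence hₖ = aₖ·hₖ₋₁ + hₖ₋₂ (and likewise for the denominators kₖ):
a_0 = 47: 47/1
a_1 = 1: 48/1
a_2 = 1: 95/2
a_3 = 1: 143/3
a_4 = 2: 381/8

381/8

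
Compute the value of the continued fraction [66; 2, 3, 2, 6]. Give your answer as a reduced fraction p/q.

Use the convergent recurrence hₖ = aₖ·hₖ₋₁ + hₖ₋₂ (and likewise for the denominators kₖ):
a_0 = 66: 66/1
a_1 = 2: 133/2
a_2 = 3: 465/7
a_3 = 2: 1063/16
a_4 = 6: 6843/103

6843/103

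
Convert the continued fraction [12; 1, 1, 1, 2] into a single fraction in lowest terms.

101/8

Work from the innermost term outward:
Start with 2.
1 + 1/(2/1) = 1 + 1/2 = 3/2
1 + 1/(3/2) = 1 + 2/3 = 5/3
1 + 1/(5/3) = 1 + 3/5 = 8/5
12 + 1/(8/5) = 12 + 5/8 = 101/8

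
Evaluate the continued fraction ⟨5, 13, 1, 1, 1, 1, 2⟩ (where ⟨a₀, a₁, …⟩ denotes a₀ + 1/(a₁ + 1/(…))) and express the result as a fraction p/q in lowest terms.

Collapse the nested fraction from the inside out:
Start with 2.
1 + 1/(2/1) = 1 + 1/2 = 3/2
1 + 1/(3/2) = 1 + 2/3 = 5/3
1 + 1/(5/3) = 1 + 3/5 = 8/5
1 + 1/(8/5) = 1 + 5/8 = 13/8
13 + 1/(13/8) = 13 + 8/13 = 177/13
5 + 1/(177/13) = 5 + 13/177 = 898/177

898/177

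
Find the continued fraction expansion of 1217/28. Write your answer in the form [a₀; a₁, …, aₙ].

[43; 2, 6, 2]

⌊1217/28⌋ = 43, remainder 13
⌊28/13⌋ = 2, remainder 2
⌊13/2⌋ = 6, remainder 1
⌊2/1⌋ = 2, remainder 0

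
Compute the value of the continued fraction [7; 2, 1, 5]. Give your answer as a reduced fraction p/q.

125/17

Starting at the tail and folding back:
Start with 5.
1 + 1/(5/1) = 1 + 1/5 = 6/5
2 + 1/(6/5) = 2 + 5/6 = 17/6
7 + 1/(17/6) = 7 + 6/17 = 125/17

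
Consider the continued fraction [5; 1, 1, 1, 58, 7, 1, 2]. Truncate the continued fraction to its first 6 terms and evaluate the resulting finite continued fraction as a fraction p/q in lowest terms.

a_0 = 5: 5/1
a_1 = 1: 6/1
a_2 = 1: 11/2
a_3 = 1: 17/3
a_4 = 58: 997/176
a_5 = 7: 6996/1235

6996/1235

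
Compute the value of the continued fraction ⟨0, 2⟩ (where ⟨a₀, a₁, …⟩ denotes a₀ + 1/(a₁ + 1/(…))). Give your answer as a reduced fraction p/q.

Build up convergents one term at a time:
a_0 = 0: 0/1
a_1 = 2: 1/2

1/2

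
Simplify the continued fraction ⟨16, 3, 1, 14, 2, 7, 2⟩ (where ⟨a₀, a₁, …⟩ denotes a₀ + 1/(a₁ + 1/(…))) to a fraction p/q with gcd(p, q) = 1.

31663/1948

Collapse the nested fraction from the inside out:
Start with 2.
7 + 1/(2/1) = 7 + 1/2 = 15/2
2 + 1/(15/2) = 2 + 2/15 = 32/15
14 + 1/(32/15) = 14 + 15/32 = 463/32
1 + 1/(463/32) = 1 + 32/463 = 495/463
3 + 1/(495/463) = 3 + 463/495 = 1948/495
16 + 1/(1948/495) = 16 + 495/1948 = 31663/1948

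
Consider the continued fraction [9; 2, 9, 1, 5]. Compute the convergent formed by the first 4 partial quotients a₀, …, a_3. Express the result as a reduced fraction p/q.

a_0 = 9: 9/1
a_1 = 2: 19/2
a_2 = 9: 180/19
a_3 = 1: 199/21

199/21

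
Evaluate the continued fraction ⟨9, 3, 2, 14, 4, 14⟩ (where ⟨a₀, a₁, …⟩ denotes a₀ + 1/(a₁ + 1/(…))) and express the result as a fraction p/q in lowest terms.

a_0 = 9: 9/1
a_1 = 3: 28/3
a_2 = 2: 65/7
a_3 = 14: 938/101
a_4 = 4: 3817/411
a_5 = 14: 54376/5855

54376/5855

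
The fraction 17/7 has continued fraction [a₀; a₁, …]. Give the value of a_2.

17 = 2·7 + 3, so a_0 = 2
7 = 2·3 + 1, so a_1 = 2
3 = 3·1 + 0, so a_2 = 3

3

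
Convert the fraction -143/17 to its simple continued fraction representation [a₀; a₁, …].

[-9; 1, 1, 2, 3]

Repeatedly divide and take the remainder:
-143 ÷ 17 → quotient -9, remainder 10
17 ÷ 10 → quotient 1, remainder 7
10 ÷ 7 → quotient 1, remainder 3
7 ÷ 3 → quotient 2, remainder 1
3 ÷ 1 → quotient 3, remainder 0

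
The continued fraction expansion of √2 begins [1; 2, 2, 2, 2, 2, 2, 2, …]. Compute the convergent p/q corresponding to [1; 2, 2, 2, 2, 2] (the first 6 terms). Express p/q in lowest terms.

Build up convergents one term at a time:
a_0 = 1: 1/1
a_1 = 2: 3/2
a_2 = 2: 7/5
a_3 = 2: 17/12
a_4 = 2: 41/29
a_5 = 2: 99/70

99/70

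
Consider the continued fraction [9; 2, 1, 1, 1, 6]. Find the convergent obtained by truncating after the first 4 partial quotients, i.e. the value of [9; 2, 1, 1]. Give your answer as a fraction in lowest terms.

Start with 1.
1 + 1/(1/1) = 1 + 1/1 = 2/1
2 + 1/(2/1) = 2 + 1/2 = 5/2
9 + 1/(5/2) = 9 + 2/5 = 47/5

47/5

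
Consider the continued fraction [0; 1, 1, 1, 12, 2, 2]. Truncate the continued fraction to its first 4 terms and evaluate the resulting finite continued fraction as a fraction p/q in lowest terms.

a_0 = 0: 0/1
a_1 = 1: 1/1
a_2 = 1: 1/2
a_3 = 1: 2/3

2/3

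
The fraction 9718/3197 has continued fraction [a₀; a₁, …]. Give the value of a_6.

2

⌊9718/3197⌋ = 3, remainder 127
⌊3197/127⌋ = 25, remainder 22
⌊127/22⌋ = 5, remainder 17
⌊22/17⌋ = 1, remainder 5
⌊17/5⌋ = 3, remainder 2
⌊5/2⌋ = 2, remainder 1
⌊2/1⌋ = 2, remainder 0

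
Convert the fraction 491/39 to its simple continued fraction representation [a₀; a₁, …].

[12; 1, 1, 2, 3, 2]

⌊491/39⌋ = 12, remainder 23
⌊39/23⌋ = 1, remainder 16
⌊23/16⌋ = 1, remainder 7
⌊16/7⌋ = 2, remainder 2
⌊7/2⌋ = 3, remainder 1
⌊2/1⌋ = 2, remainder 0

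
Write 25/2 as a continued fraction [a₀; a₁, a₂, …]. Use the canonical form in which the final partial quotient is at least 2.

25 ÷ 2 → quotient 12, remainder 1
2 ÷ 1 → quotient 2, remainder 0

[12; 2]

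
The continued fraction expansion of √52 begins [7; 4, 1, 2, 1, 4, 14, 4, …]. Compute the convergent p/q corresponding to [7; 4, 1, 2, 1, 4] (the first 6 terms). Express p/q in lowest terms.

649/90

Build up convergents one term at a time:
a_0 = 7: 7/1
a_1 = 4: 29/4
a_2 = 1: 36/5
a_3 = 2: 101/14
a_4 = 1: 137/19
a_5 = 4: 649/90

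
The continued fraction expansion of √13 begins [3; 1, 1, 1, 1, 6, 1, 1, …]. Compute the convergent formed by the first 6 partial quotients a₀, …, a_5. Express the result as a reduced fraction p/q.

a_0 = 3: 3/1
a_1 = 1: 4/1
a_2 = 1: 7/2
a_3 = 1: 11/3
a_4 = 1: 18/5
a_5 = 6: 119/33

119/33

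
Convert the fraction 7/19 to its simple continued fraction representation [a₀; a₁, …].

[0; 2, 1, 2, 2]

7 = 0·19 + 7, so a_0 = 0
19 = 2·7 + 5, so a_1 = 2
7 = 1·5 + 2, so a_2 = 1
5 = 2·2 + 1, so a_3 = 2
2 = 2·1 + 0, so a_4 = 2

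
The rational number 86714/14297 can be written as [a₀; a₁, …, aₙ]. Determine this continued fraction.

Repeatedly divide and take the remainder:
86714 ÷ 14297 → quotient 6, remainder 932
14297 ÷ 932 → quotient 15, remainder 317
932 ÷ 317 → quotient 2, remainder 298
317 ÷ 298 → quotient 1, remainder 19
298 ÷ 19 → quotient 15, remainder 13
19 ÷ 13 → quotient 1, remainder 6
13 ÷ 6 → quotient 2, remainder 1
6 ÷ 1 → quotient 6, remainder 0

[6; 15, 2, 1, 15, 1, 2, 6]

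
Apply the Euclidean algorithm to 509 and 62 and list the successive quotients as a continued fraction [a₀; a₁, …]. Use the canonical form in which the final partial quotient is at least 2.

Repeatedly divide and take the remainder:
509 = 8·62 + 13, so a_0 = 8
62 = 4·13 + 10, so a_1 = 4
13 = 1·10 + 3, so a_2 = 1
10 = 3·3 + 1, so a_3 = 3
3 = 3·1 + 0, so a_4 = 3

[8; 4, 1, 3, 3]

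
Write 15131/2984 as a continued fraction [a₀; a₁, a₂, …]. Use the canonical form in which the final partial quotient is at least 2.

15131 ÷ 2984 → quotient 5, remainder 211
2984 ÷ 211 → quotient 14, remainder 30
211 ÷ 30 → quotient 7, remainder 1
30 ÷ 1 → quotient 30, remainder 0

[5; 14, 7, 30]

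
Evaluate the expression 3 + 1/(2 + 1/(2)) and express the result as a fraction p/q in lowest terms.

Build up convergents one term at a time:
a_0 = 3: 3/1
a_1 = 2: 7/2
a_2 = 2: 17/5

17/5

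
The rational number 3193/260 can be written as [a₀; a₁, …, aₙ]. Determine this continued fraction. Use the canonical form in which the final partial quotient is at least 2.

[12; 3, 1, 1, 3, 1, 1, 4]

3193 ÷ 260 → quotient 12, remainder 73
260 ÷ 73 → quotient 3, remainder 41
73 ÷ 41 → quotient 1, remainder 32
41 ÷ 32 → quotient 1, remainder 9
32 ÷ 9 → quotient 3, remainder 5
9 ÷ 5 → quotient 1, remainder 4
5 ÷ 4 → quotient 1, remainder 1
4 ÷ 1 → quotient 4, remainder 0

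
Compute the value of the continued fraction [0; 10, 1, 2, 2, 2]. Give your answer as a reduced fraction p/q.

Start with 2.
2 + 1/(2/1) = 2 + 1/2 = 5/2
2 + 1/(5/2) = 2 + 2/5 = 12/5
1 + 1/(12/5) = 1 + 5/12 = 17/12
10 + 1/(17/12) = 10 + 12/17 = 182/17
0 + 1/(182/17) = 0 + 17/182 = 17/182

17/182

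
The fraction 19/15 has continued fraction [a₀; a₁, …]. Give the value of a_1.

3

Repeatedly divide and take the remainder:
⌊19/15⌋ = 1, remainder 4
⌊15/4⌋ = 3, remainder 3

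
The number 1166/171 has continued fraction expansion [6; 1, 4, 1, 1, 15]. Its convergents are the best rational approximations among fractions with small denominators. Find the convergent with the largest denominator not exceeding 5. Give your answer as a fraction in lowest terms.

34/5

a_0 = 6: 6/1  (≤ bound)
a_1 = 1: 7/1  (≤ bound)
a_2 = 4: 34/5  (≤ bound)
a_3 = 1: 41/6  (> 5, stop)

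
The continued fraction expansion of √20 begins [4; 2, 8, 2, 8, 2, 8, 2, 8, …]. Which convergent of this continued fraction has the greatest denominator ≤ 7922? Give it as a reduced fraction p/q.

a_0 = 4: 4/1  (≤ bound)
a_1 = 2: 9/2  (≤ bound)
a_2 = 8: 76/17  (≤ bound)
a_3 = 2: 161/36  (≤ bound)
a_4 = 8: 1364/305  (≤ bound)
a_5 = 2: 2889/646  (≤ bound)
a_6 = 8: 24476/5473  (≤ bound)
a_7 = 2: 51841/11592  (> 7922, stop)

24476/5473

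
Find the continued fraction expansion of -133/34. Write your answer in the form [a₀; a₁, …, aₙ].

Repeatedly divide and take the remainder:
-133 = -4·34 + 3, so a_0 = -4
34 = 11·3 + 1, so a_1 = 11
3 = 3·1 + 0, so a_2 = 3

[-4; 11, 3]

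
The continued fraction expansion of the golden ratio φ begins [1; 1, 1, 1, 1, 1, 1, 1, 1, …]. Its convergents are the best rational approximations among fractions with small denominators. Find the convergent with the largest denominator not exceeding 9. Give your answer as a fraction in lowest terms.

13/8

List convergents until the denominator exceeds the bound:
a_0 = 1: 1/1  (≤ bound)
a_1 = 1: 2/1  (≤ bound)
a_2 = 1: 3/2  (≤ bound)
a_3 = 1: 5/3  (≤ bound)
a_4 = 1: 8/5  (≤ bound)
a_5 = 1: 13/8  (≤ bound)
a_6 = 1: 21/13  (> 9, stop)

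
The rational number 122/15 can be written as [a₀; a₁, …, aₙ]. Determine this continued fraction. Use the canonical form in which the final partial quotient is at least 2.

Apply division with remainder until the remainder is 0:
⌊122/15⌋ = 8, remainder 2
⌊15/2⌋ = 7, remainder 1
⌊2/1⌋ = 2, remainder 0

[8; 7, 2]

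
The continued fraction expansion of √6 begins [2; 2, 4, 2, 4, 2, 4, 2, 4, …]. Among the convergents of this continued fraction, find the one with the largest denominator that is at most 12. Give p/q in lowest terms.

List convergents until the denominator exceeds the bound:
a_0 = 2: 2/1  (≤ bound)
a_1 = 2: 5/2  (≤ bound)
a_2 = 4: 22/9  (≤ bound)
a_3 = 2: 49/20  (> 12, stop)

22/9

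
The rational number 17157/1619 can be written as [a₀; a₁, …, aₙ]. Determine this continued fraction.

[10; 1, 1, 2, 14, 3, 7]

⌊17157/1619⌋ = 10, remainder 967
⌊1619/967⌋ = 1, remainder 652
⌊967/652⌋ = 1, remainder 315
⌊652/315⌋ = 2, remainder 22
⌊315/22⌋ = 14, remainder 7
⌊22/7⌋ = 3, remainder 1
⌊7/1⌋ = 7, remainder 0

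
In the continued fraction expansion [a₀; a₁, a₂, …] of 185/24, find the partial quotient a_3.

Run the Euclidean algorithm, recording each quotient:
⌊185/24⌋ = 7, remainder 17
⌊24/17⌋ = 1, remainder 7
⌊17/7⌋ = 2, remainder 3
⌊7/3⌋ = 2, remainder 1

2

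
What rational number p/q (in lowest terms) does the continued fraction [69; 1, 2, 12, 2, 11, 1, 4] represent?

Collapse the nested fraction from the inside out:
Start with 4.
1 + 1/(4/1) = 1 + 1/4 = 5/4
11 + 1/(5/4) = 11 + 4/5 = 59/5
2 + 1/(59/5) = 2 + 5/59 = 123/59
12 + 1/(123/59) = 12 + 59/123 = 1535/123
2 + 1/(1535/123) = 2 + 123/1535 = 3193/1535
1 + 1/(3193/1535) = 1 + 1535/3193 = 4728/3193
69 + 1/(4728/3193) = 69 + 3193/4728 = 329425/4728

329425/4728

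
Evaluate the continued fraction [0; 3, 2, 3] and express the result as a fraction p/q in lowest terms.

7/24

a_0 = 0: 0/1
a_1 = 3: 1/3
a_2 = 2: 2/7
a_3 = 3: 7/24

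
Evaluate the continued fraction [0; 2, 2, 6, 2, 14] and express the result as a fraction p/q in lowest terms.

405/998

Work from the innermost term outward:
Start with 14.
2 + 1/(14/1) = 2 + 1/14 = 29/14
6 + 1/(29/14) = 6 + 14/29 = 188/29
2 + 1/(188/29) = 2 + 29/188 = 405/188
2 + 1/(405/188) = 2 + 188/405 = 998/405
0 + 1/(998/405) = 0 + 405/998 = 405/998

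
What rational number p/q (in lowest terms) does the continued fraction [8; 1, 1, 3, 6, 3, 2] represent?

2759/322

Compute successive convergents:
a_0 = 8: 8/1
a_1 = 1: 9/1
a_2 = 1: 17/2
a_3 = 3: 60/7
a_4 = 6: 377/44
a_5 = 3: 1191/139
a_6 = 2: 2759/322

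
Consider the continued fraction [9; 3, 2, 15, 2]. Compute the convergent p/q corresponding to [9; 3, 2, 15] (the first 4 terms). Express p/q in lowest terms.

Start with 15.
2 + 1/(15/1) = 2 + 1/15 = 31/15
3 + 1/(31/15) = 3 + 15/31 = 108/31
9 + 1/(108/31) = 9 + 31/108 = 1003/108

1003/108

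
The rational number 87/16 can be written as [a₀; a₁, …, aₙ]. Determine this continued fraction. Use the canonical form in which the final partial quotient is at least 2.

[5; 2, 3, 2]

87 ÷ 16 → quotient 5, remainder 7
16 ÷ 7 → quotient 2, remainder 2
7 ÷ 2 → quotient 3, remainder 1
2 ÷ 1 → quotient 2, remainder 0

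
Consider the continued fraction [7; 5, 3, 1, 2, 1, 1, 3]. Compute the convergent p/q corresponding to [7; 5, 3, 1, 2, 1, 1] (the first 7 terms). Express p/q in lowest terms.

985/137

Start with 1.
1 + 1/(1/1) = 1 + 1/1 = 2/1
2 + 1/(2/1) = 2 + 1/2 = 5/2
1 + 1/(5/2) = 1 + 2/5 = 7/5
3 + 1/(7/5) = 3 + 5/7 = 26/7
5 + 1/(26/7) = 5 + 7/26 = 137/26
7 + 1/(137/26) = 7 + 26/137 = 985/137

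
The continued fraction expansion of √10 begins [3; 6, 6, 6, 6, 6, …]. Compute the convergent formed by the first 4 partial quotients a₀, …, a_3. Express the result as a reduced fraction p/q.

721/228

Collapse the nested fraction from the inside out:
Start with 6.
6 + 1/(6/1) = 6 + 1/6 = 37/6
6 + 1/(37/6) = 6 + 6/37 = 228/37
3 + 1/(228/37) = 3 + 37/228 = 721/228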